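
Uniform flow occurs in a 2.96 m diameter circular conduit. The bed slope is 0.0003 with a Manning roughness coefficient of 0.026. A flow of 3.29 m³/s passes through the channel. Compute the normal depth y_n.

Manning's equation rearranged: A R^(2/3) = nQ / (1·√S) = 0.026 × 3.29 / (√0.0003) = 4.939.
At y = 1.56 m: A R^(2/3) = 3.075 — short.
At y = 2.15 m: A R^(2/3) = 4.94 — ≈ 4.939.

y_n = 2.15 m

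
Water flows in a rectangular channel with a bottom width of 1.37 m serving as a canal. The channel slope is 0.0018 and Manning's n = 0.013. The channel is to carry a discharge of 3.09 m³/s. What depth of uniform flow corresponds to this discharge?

Manning's equation rearranged: A R^(2/3) = nQ / (1·√S) = 0.013 × 3.09 / (√0.0018) = 0.9468.
Try y = 1.5 m: A R^(2/3) = 1.243 — too large.
Try y = 0.861 m: A R^(2/3) = 0.6205 — too small.
Try y = 1.2 m: A R^(2/3) = 0.9454 — close enough.

y_n = 1.2 m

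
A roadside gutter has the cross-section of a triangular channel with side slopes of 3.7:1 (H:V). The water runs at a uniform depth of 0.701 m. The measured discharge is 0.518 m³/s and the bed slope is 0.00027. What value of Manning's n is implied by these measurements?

n = 0.028

For a triangular section with side slope z = 3.7: A = zy² = 3.7×0.701² = 1.818 m²; P = 2y√(1+z²) = 2×0.701×3.833 = 5.374 m.
Hydraulic radius R = A/P = 1.818/5.374 = 0.3384 m.
Rearranging Manning's equation: n = (1/Q) A R^(2/3) S^(1/2) = (1/0.518) × 1.818 × 0.3384^(2/3) × √0.00027 = 0.028.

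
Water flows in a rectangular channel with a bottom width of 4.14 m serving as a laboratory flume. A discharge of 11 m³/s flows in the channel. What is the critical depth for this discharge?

For a rectangular channel, critical depth y_c = (q²/g)^(1/3) where q = Q/b = 11/4.14 = 2.657 m²/s.
So y_c = (2.657²/9.81)^(1/3) = 0.896 m.

y_c = 0.896 m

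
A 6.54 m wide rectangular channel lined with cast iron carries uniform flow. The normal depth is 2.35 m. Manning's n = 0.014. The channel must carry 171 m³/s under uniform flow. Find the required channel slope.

S = 0.016

Flow area A = b·y = 6.54 × 2.35 = 15.37 m². Wetted perimeter P = b + 2y = 6.54 + 2×2.35 = 11.24 m.
Hydraulic radius R = A/P = 15.37/11.24 = 1.367 m.
From Manning's equation, S = [nQ / (1 A R^(2/3))]² = [0.014 × 171 / (1 × 15.37 × 1.367^(2/3))]² = 0.016.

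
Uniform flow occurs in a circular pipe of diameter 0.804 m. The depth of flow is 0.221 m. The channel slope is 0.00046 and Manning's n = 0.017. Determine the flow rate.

Q = 0.0363 m³/s

For a circular section of diameter D = 0.804 m at depth y = 0.221 m, the central angle is θ = 2 arccos(1 − 2y/D) = 2.208 rad. Then A = (D²/8)(θ − sin θ) = 0.1134 m² and P = Dθ/2 = 0.8874 m.
Hydraulic radius R = A/P = 0.1134/0.8874 = 0.1278 m.
Manning's equation: Q = (1/n) A R^(2/3) S^(1/2) = (1/0.017) × 0.1134 × 0.1278^(2/3) × 0.00046^(1/2) = 0.0363 m³/s.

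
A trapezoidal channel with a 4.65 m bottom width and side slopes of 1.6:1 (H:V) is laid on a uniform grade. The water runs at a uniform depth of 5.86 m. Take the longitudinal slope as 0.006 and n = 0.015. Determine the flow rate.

With bottom width b = 4.65 m and side slope z = 1.6: A = (b + zy)y = (4.65 + 1.6×5.86)×5.86 = 82.19 m²; P = b + 2y√(1+z²) = 4.65 + 2×5.86×1.887 = 26.76 m.
Hydraulic radius R = A/P = 82.19/26.76 = 3.071 m.
Manning's equation: Q = (1/n) A R^(2/3) S^(1/2) = (1/0.015) × 82.19 × 3.071^(2/3) × 0.006^(1/2) = 897 m³/s.

Q = 897 m³/s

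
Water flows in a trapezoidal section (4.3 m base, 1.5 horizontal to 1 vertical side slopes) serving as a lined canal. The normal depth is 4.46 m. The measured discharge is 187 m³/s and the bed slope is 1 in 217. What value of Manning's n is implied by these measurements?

n = 0.0319

With bottom width b = 4.3 m and side slope z = 1.5: A = (b + zy)y = (4.3 + 1.5×4.46)×4.46 = 49.02 m²; P = b + 2y√(1+z²) = 4.3 + 2×4.46×1.803 = 20.38 m.
Hydraulic radius R = A/P = 49.02/20.38 = 2.405 m.
Rearranging Manning's equation: n = (1/Q) A R^(2/3) S^(1/2) = (1/187) × 49.02 × 2.405^(2/3) × √0.004608 = 0.0319.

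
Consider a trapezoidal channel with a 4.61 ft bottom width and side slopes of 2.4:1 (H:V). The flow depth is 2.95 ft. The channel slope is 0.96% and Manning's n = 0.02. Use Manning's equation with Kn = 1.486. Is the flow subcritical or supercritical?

With bottom width b = 4.61 ft and side slope z = 2.4: A = (b + zy)y = (4.61 + 2.4×2.95)×2.95 = 34.49 ft²; P = b + 2y√(1+z²) = 4.61 + 2×2.95×2.6 = 19.95 ft.
Hydraulic radius R = A/P = 34.49/19.95 = 1.729 ft.
V = (1.486/n) R^(2/3) √S = (1.486/0.02) × 1.729^(2/3) × √0.0096 = 10.49 ft/s. Hydraulic depth D_h = A/T = 34.49/18.77 = 1.837 ft.
Froude number Fr = V/√(g·D_h) = 10.49/√(32.2×1.837) = 1.36, which is greater than 1, so the flow is supercritical.

supercritical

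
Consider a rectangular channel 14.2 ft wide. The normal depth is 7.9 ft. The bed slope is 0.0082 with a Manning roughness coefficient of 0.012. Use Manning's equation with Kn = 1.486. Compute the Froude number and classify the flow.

Flow area A = b·y = 14.2 × 7.9 = 112.2 ft². Wetted perimeter P = b + 2y = 14.2 + 2×7.9 = 30 ft.
Hydraulic radius R = A/P = 112.2/30 = 3.739 ft.
V = (1.486/n) R^(2/3) √S = (1.486/0.012) × 3.739^(2/3) × √0.0082 = 27.02 ft/s. Hydraulic depth D_h = A/T = 112.2/14.2 = 7.9 ft.
Froude number Fr = V/√(g·D_h) = 27.02/√(32.2×7.9) = 1.69, which is greater than 1, so the flow is supercritical.

supercritical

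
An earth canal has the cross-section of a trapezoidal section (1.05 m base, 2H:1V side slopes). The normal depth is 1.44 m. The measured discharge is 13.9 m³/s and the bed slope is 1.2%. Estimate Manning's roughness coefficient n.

With bottom width b = 1.05 m and side slope z = 2: A = (b + zy)y = (1.05 + 2×1.44)×1.44 = 5.659 m²; P = b + 2y√(1+z²) = 1.05 + 2×1.44×2.236 = 7.49 m.
Hydraulic radius R = A/P = 5.659/7.49 = 0.7556 m.
Rearranging Manning's equation: n = (1/Q) A R^(2/3) S^(1/2) = (1/13.9) × 5.659 × 0.7556^(2/3) × √0.012 = 0.037.

n = 0.037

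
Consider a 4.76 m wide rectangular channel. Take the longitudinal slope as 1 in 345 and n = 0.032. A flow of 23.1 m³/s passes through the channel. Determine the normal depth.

y_n = 2.52 m

Manning's equation rearranged: A R^(2/3) = nQ / (1·√S) = 0.032 × 23.1 / (√0.002899) = 13.73.
Try y = 2.21 m: A R^(2/3) = 11.52 — too small.
Try y = 3.16 m: A R^(2/3) = 18.44 — too large.
Try y = 2.52 m: A R^(2/3) = 13.73 — matches.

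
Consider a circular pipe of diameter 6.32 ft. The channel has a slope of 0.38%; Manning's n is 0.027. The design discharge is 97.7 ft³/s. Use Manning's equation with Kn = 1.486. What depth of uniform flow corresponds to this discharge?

Manning's equation rearranged: A R^(2/3) = nQ / (1.486·√S) = 0.027 × 97.7 / (1.486 × √0.0038) = 28.8.
At y = 4.85 ft: A R^(2/3) = 39.83 — over.
At y = 2.94 ft: A R^(2/3) = 18.79 — short.
At y = 3.81 ft: A R^(2/3) = 28.8 — matches.

y_n = 3.81 ft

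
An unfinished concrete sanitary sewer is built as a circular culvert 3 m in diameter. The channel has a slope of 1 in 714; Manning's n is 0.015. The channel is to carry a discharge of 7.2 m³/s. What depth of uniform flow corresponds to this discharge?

Manning's equation rearranged: A R^(2/3) = nQ / (1·√S) = 0.015 × 7.2 / (√0.001401) = 2.886.
Try y = 1.79 m: A R^(2/3) = 3.887 — too large.
Try y = 1.49 m: A R^(2/3) = 2.885 — matches.

y_n = 1.49 m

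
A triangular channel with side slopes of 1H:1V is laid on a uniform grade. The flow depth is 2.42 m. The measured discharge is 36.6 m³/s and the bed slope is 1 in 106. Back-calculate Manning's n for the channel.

For a triangular section with side slope z = 1: A = zy² = 1×2.42² = 5.856 m²; P = 2y√(1+z²) = 2×2.42×1.414 = 6.845 m.
Hydraulic radius R = A/P = 5.856/6.845 = 0.8556 m.
Rearranging Manning's equation: n = (1/Q) A R^(2/3) S^(1/2) = (1/36.6) × 5.856 × 0.8556^(2/3) × √0.009434 = 0.014.

n = 0.014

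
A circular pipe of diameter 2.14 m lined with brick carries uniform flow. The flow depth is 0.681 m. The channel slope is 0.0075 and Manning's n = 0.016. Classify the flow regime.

supercritical

For a circular section of diameter D = 2.14 m at depth y = 0.681 m, the central angle is θ = 2 arccos(1 − 2y/D) = 2.397 rad. Then A = (D²/8)(θ − sin θ) = 0.9847 m² and P = Dθ/2 = 2.565 m.
Hydraulic radius R = A/P = 0.9847/2.565 = 0.3838 m.
V = (1/n) R^(2/3) √S = (1/0.016) × 0.3838^(2/3) × √0.0075 = 2.859 m/s. Hydraulic depth D_h = A/T = 0.9847/1.994 = 0.4939 m.
Froude number Fr = V/√(g·D_h) = 2.859/√(9.81×0.4939) = 1.3, which is greater than 1, so the flow is supercritical.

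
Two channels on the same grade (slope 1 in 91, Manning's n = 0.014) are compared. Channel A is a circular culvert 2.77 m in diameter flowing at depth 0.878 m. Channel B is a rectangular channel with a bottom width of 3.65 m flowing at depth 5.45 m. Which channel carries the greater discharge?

Channel A: For a circular section of diameter D = 2.77 m at depth y = 0.878 m, the central angle is θ = 2 arccos(1 − 2y/D) = 2.392 rad. Then A = (D²/8)(θ − sin θ) = 1.641 m² and P = Dθ/2 = 3.313 m. Hydraulic radius R = A/P = 1.641/3.313 = 0.4953 m. Q_A = (1/0.014)·1.641·0.4953^(2/3)·√0.01099 = 7.691 m³/s.
Channel B: Flow area A = b·y = 3.65 × 5.45 = 19.89 m². Wetted perimeter P = b + 2y = 3.65 + 2×5.45 = 14.55 m. Hydraulic radius R = A/P = 19.89/14.55 = 1.367 m. Q_B = (1/0.014)·19.89·1.367^(2/3)·√0.01099 = 183.5 m³/s.
Q_A = 7.691 m³/s vs Q_B = 183.5 m³/s, so channel B carries more.

channel B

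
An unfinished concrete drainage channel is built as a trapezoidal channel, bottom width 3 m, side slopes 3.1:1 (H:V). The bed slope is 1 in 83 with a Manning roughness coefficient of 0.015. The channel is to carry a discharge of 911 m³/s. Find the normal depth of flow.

Manning's equation rearranged: A R^(2/3) = nQ / (1·√S) = 0.015 × 911 / (√0.01205) = 124.5.
At y = 5.43 m: A R^(2/3) = 214.3 — over.
At y = 3.64 m: A R^(2/3) = 81.05 — short.
At y = 4.35 m: A R^(2/3) = 124.5 — ≈ 124.5.

y_n = 4.35 m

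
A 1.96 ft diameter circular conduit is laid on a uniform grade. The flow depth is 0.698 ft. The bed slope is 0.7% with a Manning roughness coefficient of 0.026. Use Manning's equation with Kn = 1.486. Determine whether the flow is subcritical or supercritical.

subcritical

For a circular section of diameter D = 1.96 ft at depth y = 0.698 ft, the central angle is θ = 2 arccos(1 − 2y/D) = 2.558 rad. Then A = (D²/8)(θ − sin θ) = 0.9636 ft² and P = Dθ/2 = 2.507 ft.
Hydraulic radius R = A/P = 0.9636/2.507 = 0.3844 ft.
V = (1.486/n) R^(2/3) √S = (1.486/0.026) × 0.3844^(2/3) × √0.007 = 2.528 ft/s. Hydraulic depth D_h = A/T = 0.9636/1.877 = 0.5133 ft.
Froude number Fr = V/√(g·D_h) = 2.528/√(32.2×0.5133) = 0.622, which is less than 1, so the flow is subcritical.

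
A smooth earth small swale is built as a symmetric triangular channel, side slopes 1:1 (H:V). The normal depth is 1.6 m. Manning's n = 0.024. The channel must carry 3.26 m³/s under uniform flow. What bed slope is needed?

For a triangular section with side slope z = 1: A = zy² = 1×1.6² = 2.56 m²; P = 2y√(1+z²) = 2×1.6×1.414 = 4.525 m.
Hydraulic radius R = A/P = 2.56/4.525 = 0.5657 m.
From Manning's equation, S = [nQ / (1 A R^(2/3))]² = [0.024 × 3.26 / (1 × 2.56 × 0.5657^(2/3))]² = 0.002.

S = 0.002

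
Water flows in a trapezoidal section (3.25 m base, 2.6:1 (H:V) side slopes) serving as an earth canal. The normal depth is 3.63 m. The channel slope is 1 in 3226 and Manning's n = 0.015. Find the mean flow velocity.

V = 1.84 m/s

With bottom width b = 3.25 m and side slope z = 2.6: A = (b + zy)y = (3.25 + 2.6×3.63)×3.63 = 46.06 m²; P = b + 2y√(1+z²) = 3.25 + 2×3.63×2.786 = 23.47 m.
Hydraulic radius R = A/P = 46.06/23.47 = 1.962 m.
From Manning's equation, V = (1/n) R^(2/3) S^(1/2) = (1/0.015) × 1.962^(2/3) × 0.00031^(1/2) = 1.84 m/s.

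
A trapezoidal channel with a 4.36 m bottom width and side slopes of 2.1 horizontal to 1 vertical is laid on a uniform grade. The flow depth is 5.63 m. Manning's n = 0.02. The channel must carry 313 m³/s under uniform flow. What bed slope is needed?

S = 0.0011

With bottom width b = 4.36 m and side slope z = 2.1: A = (b + zy)y = (4.36 + 2.1×5.63)×5.63 = 91.11 m²; P = b + 2y√(1+z²) = 4.36 + 2×5.63×2.326 = 30.55 m.
Hydraulic radius R = A/P = 91.11/30.55 = 2.982 m.
From Manning's equation, S = [nQ / (1 A R^(2/3))]² = [0.02 × 313 / (1 × 91.11 × 2.982^(2/3))]² = 0.0011.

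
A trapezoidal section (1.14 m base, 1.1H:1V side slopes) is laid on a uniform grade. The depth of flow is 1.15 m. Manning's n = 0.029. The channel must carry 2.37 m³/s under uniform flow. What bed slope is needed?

S = 0.0012

With bottom width b = 1.14 m and side slope z = 1.1: A = (b + zy)y = (1.14 + 1.1×1.15)×1.15 = 2.766 m²; P = b + 2y√(1+z²) = 1.14 + 2×1.15×1.487 = 4.559 m.
Hydraulic radius R = A/P = 2.766/4.559 = 0.6066 m.
From Manning's equation, S = [nQ / (1 A R^(2/3))]² = [0.029 × 2.37 / (1 × 2.766 × 0.6066^(2/3))]² = 0.0012.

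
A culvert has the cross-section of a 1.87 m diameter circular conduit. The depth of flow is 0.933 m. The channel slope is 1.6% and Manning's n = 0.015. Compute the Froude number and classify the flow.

For a circular section of diameter D = 1.87 m at depth y = 0.933 m, the central angle is θ = 2 arccos(1 − 2y/D) = 3.137 rad. Then A = (D²/8)(θ − sin θ) = 1.369 m² and P = Dθ/2 = 2.933 m.
Hydraulic radius R = A/P = 1.369/2.933 = 0.4669 m.
V = (1/n) R^(2/3) √S = (1/0.015) × 0.4669^(2/3) × √0.016 = 5.075 m/s. Hydraulic depth D_h = A/T = 1.369/1.87 = 0.7323 m.
Froude number Fr = V/√(g·D_h) = 5.075/√(9.81×0.7323) = 1.89, which is greater than 1, so the flow is supercritical.

supercritical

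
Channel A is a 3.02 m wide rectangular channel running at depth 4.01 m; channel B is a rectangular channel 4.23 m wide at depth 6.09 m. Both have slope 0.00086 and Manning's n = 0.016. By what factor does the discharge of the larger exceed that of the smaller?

Channel A: Flow area A = b·y = 3.02 × 4.01 = 12.11 m². Wetted perimeter P = b + 2y = 3.02 + 2×4.01 = 11.04 m. Hydraulic radius R = A/P = 12.11/11.04 = 1.097 m. Q_A = (1/0.016)·12.11·1.097^(2/3)·√0.00086 = 23.61 m³/s.
Channel B: Flow area A = b·y = 4.23 × 6.09 = 25.76 m². Wetted perimeter P = b + 2y = 4.23 + 2×6.09 = 16.41 m. Hydraulic radius R = A/P = 25.76/16.41 = 1.57 m. Q_B = (1/0.016)·25.76·1.57^(2/3)·√0.00086 = 63.78 m³/s.
The larger discharge is 63.78 m³/s and the smaller is 23.61 m³/s; the ratio is 2.7.

2.7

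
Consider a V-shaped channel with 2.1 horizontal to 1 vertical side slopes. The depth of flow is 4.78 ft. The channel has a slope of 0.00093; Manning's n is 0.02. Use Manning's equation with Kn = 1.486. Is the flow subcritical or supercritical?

subcritical

For a triangular section with side slope z = 2.1: A = zy² = 2.1×4.78² = 47.98 ft²; P = 2y√(1+z²) = 2×4.78×2.326 = 22.24 ft.
Hydraulic radius R = A/P = 47.98/22.24 = 2.158 ft.
V = (1.486/n) R^(2/3) √S = (1.486/0.02) × 2.158^(2/3) × √0.00093 = 3.784 ft/s. Hydraulic depth D_h = A/T = 47.98/20.08 = 2.39 ft.
Froude number Fr = V/√(g·D_h) = 3.784/√(32.2×2.39) = 0.431, which is less than 1, so the flow is subcritical.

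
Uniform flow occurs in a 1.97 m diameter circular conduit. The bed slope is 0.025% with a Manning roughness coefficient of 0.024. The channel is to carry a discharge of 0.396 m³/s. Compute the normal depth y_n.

Manning's equation rearranged: A R^(2/3) = nQ / (1·√S) = 0.024 × 0.396 / (√0.00025) = 0.6011.
Try y = 0.944 m: A R^(2/3) = 0.8837 — high.
Try y = 0.761 m: A R^(2/3) = 0.6008 — ≈ 0.6011.

y_n = 0.761 m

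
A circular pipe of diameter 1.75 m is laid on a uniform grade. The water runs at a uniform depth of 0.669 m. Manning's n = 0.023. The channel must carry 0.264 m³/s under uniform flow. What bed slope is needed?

S = 0.0002

For a circular section of diameter D = 1.75 m at depth y = 0.669 m, the central angle is θ = 2 arccos(1 − 2y/D) = 2.666 rad. Then A = (D²/8)(θ − sin θ) = 0.8455 m² and P = Dθ/2 = 2.333 m.
Hydraulic radius R = A/P = 0.8455/2.333 = 0.3624 m.
From Manning's equation, S = [nQ / (1 A R^(2/3))]² = [0.023 × 0.264 / (1 × 0.8455 × 0.3624^(2/3))]² = 0.0002.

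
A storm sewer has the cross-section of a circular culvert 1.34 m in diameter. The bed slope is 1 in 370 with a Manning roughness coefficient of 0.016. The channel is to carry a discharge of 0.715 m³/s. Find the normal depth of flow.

y_n = 0.524 m

Manning's equation rearranged: A R^(2/3) = nQ / (1·√S) = 0.016 × 0.715 / (√0.002703) = 0.2201.
Trying y = 0.638 m: A R^(2/3) = 0.3127 — too large.
Trying y = 0.364 m: A R^(2/3) = 0.1098 — too small.
Trying y = 0.524 m: A R^(2/3) = 0.2199 — close enough.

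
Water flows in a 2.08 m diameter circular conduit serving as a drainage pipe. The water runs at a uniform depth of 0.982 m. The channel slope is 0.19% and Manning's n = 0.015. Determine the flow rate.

Q = 2.89 m³/s

For a circular section of diameter D = 2.08 m at depth y = 0.982 m, the central angle is θ = 2 arccos(1 − 2y/D) = 3.03 rad. Then A = (D²/8)(θ − sin θ) = 1.578 m² and P = Dθ/2 = 3.151 m.
Hydraulic radius R = A/P = 1.578/3.151 = 0.5009 m.
Manning's equation: Q = (1/n) A R^(2/3) S^(1/2) = (1/0.015) × 1.578 × 0.5009^(2/3) × 0.0019^(1/2) = 2.89 m³/s.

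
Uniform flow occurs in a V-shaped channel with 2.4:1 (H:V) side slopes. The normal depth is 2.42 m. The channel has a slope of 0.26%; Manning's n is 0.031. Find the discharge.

Q = 24.9 m³/s

For a triangular section with side slope z = 2.4: A = zy² = 2.4×2.42² = 14.06 m²; P = 2y√(1+z²) = 2×2.42×2.6 = 12.58 m.
Hydraulic radius R = A/P = 14.06/12.58 = 1.117 m.
Manning's equation: Q = (1/n) A R^(2/3) S^(1/2) = (1/0.031) × 14.06 × 1.117^(2/3) × 0.0026^(1/2) = 24.9 m³/s.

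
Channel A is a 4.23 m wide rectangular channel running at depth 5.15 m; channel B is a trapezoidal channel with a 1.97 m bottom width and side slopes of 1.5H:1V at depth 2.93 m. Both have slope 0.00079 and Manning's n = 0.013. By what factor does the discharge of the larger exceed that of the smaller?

Channel A: Flow area A = b·y = 4.23 × 5.15 = 21.78 m². Wetted perimeter P = b + 2y = 4.23 + 2×5.15 = 14.53 m. Hydraulic radius R = A/P = 21.78/14.53 = 1.499 m. Q_A = (1/0.013)·21.78·1.499^(2/3)·√0.00079 = 61.7 m³/s.
Channel B: With bottom width b = 1.97 m and side slope z = 1.5: A = (b + zy)y = (1.97 + 1.5×2.93)×2.93 = 18.65 m²; P = b + 2y√(1+z²) = 1.97 + 2×2.93×1.803 = 12.53 m. Hydraulic radius R = A/P = 18.65/12.53 = 1.488 m. Q_B = (1/0.013)·18.65·1.488^(2/3)·√0.00079 = 52.55 m³/s.
The larger discharge is 61.7 m³/s and the smaller is 52.55 m³/s; the ratio is 1.17.

1.17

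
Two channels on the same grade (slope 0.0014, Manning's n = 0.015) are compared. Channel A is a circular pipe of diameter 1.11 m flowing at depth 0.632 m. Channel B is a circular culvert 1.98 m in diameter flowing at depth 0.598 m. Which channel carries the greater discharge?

Channel A: For a circular section of diameter D = 1.11 m at depth y = 0.632 m, the central angle is θ = 2 arccos(1 − 2y/D) = 3.42 rad. Then A = (D²/8)(θ − sin θ) = 0.569 m² and P = Dθ/2 = 1.898 m. Hydraulic radius R = A/P = 0.569/1.898 = 0.2998 m. Q_A = (1/0.015)·0.569·0.2998^(2/3)·√0.0014 = 0.6358 m³/s.
Channel B: For a circular section of diameter D = 1.98 m at depth y = 0.598 m, the central angle is θ = 2 arccos(1 − 2y/D) = 2.327 rad. Then A = (D²/8)(θ − sin θ) = 0.7842 m² and P = Dθ/2 = 2.304 m. Hydraulic radius R = A/P = 0.7842/2.304 = 0.3403 m. Q_B = (1/0.015)·0.7842·0.3403^(2/3)·√0.0014 = 0.9535 m³/s.
Q_A = 0.6358 m³/s vs Q_B = 0.9535 m³/s, so channel B carries more.

channel B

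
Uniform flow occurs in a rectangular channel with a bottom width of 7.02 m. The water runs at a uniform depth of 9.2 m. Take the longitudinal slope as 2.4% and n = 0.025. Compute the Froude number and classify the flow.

supercritical

Flow area A = b·y = 7.02 × 9.2 = 64.58 m². Wetted perimeter P = b + 2y = 7.02 + 2×9.2 = 25.42 m.
Hydraulic radius R = A/P = 64.58/25.42 = 2.541 m.
V = (1/n) R^(2/3) √S = (1/0.025) × 2.541^(2/3) × √0.024 = 11.54 m/s. Hydraulic depth D_h = A/T = 64.58/7.02 = 9.2 m.
Froude number Fr = V/√(g·D_h) = 11.54/√(9.81×9.2) = 1.21, which is greater than 1, so the flow is supercritical.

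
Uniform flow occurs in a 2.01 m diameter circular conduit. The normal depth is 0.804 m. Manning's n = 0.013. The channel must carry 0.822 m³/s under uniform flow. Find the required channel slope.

For a circular section of diameter D = 2.01 m at depth y = 0.804 m, the central angle is θ = 2 arccos(1 − 2y/D) = 2.739 rad. Then A = (D²/8)(θ − sin θ) = 1.185 m² and P = Dθ/2 = 2.753 m.
Hydraulic radius R = A/P = 1.185/2.753 = 0.4306 m.
From Manning's equation, S = [nQ / (1 A R^(2/3))]² = [0.013 × 0.822 / (1 × 1.185 × 0.4306^(2/3))]² = 0.00025.

S = 0.00025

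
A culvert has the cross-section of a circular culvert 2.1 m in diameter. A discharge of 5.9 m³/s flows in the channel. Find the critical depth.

y_c = 1.15 m

At critical depth, Q² T / (g A³) = 1, i.e. A³/T = Q²/g = 5.9²/9.81 = 3.548.
Try y = 0.869 m: A³/T = 1.199 — short.
Try y = 1.15 m: A³/T = 3.501 — close enough.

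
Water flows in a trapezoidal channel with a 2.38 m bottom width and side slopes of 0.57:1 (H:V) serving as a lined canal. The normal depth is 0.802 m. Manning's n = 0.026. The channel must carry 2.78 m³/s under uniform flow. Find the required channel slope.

With bottom width b = 2.38 m and side slope z = 0.57: A = (b + zy)y = (2.38 + 0.57×0.802)×0.802 = 2.275 m²; P = b + 2y√(1+z²) = 2.38 + 2×0.802×1.151 = 4.226 m.
Hydraulic radius R = A/P = 2.275/4.226 = 0.5384 m.
From Manning's equation, S = [nQ / (1 A R^(2/3))]² = [0.026 × 2.78 / (1 × 2.275 × 0.5384^(2/3))]² = 0.0023.

S = 0.0023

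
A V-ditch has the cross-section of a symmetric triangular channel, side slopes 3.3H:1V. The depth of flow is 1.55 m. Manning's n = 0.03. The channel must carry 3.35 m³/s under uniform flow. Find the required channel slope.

For a triangular section with side slope z = 3.3: A = zy² = 3.3×1.55² = 7.928 m²; P = 2y√(1+z²) = 2×1.55×3.448 = 10.69 m.
Hydraulic radius R = A/P = 7.928/10.69 = 0.7417 m.
From Manning's equation, S = [nQ / (1 A R^(2/3))]² = [0.03 × 3.35 / (1 × 7.928 × 0.7417^(2/3))]² = 0.000239.

S = 0.000239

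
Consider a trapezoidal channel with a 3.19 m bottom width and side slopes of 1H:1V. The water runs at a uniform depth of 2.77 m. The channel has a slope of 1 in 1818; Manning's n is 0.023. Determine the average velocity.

With bottom width b = 3.19 m and side slope z = 1: A = (b + zy)y = (3.19 + 1×2.77)×2.77 = 16.51 m²; P = b + 2y√(1+z²) = 3.19 + 2×2.77×1.414 = 11.02 m.
Hydraulic radius R = A/P = 16.51/11.02 = 1.497 m.
From Manning's equation, V = (1/n) R^(2/3) S^(1/2) = (1/0.023) × 1.497^(2/3) × 0.0005501^(1/2) = 1.33 m/s.

V = 1.33 m/s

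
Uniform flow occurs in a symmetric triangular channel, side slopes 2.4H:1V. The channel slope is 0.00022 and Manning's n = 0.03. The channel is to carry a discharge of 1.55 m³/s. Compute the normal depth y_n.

Manning's equation rearranged: A R^(2/3) = nQ / (1·√S) = 0.03 × 1.55 / (√0.00022) = 3.135.
At y = 1.61 m: A R^(2/3) = 5.104 — high.
At y = 0.962 m: A R^(2/3) = 1.293 — low.
At y = 1.34 m: A R^(2/3) = 3.128 — close enough.

y_n = 1.34 m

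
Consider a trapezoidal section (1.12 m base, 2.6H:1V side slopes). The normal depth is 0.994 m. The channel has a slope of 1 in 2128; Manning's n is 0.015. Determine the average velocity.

With bottom width b = 1.12 m and side slope z = 2.6: A = (b + zy)y = (1.12 + 2.6×0.994)×0.994 = 3.682 m²; P = b + 2y√(1+z²) = 1.12 + 2×0.994×2.786 = 6.658 m.
Hydraulic radius R = A/P = 3.682/6.658 = 0.5531 m.
From Manning's equation, V = (1/n) R^(2/3) S^(1/2) = (1/0.015) × 0.5531^(2/3) × 0.0004699^(1/2) = 0.974 m/s.

V = 0.974 m/s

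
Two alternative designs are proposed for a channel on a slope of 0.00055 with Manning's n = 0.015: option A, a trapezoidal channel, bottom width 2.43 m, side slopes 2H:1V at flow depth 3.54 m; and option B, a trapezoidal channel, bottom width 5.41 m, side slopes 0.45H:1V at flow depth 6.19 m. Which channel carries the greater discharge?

Channel A: With bottom width b = 2.43 m and side slope z = 2: A = (b + zy)y = (2.43 + 2×3.54)×3.54 = 33.67 m²; P = b + 2y√(1+z²) = 2.43 + 2×3.54×2.236 = 18.26 m. Hydraulic radius R = A/P = 33.67/18.26 = 1.844 m. Q_A = (1/0.015)·33.67·1.844^(2/3)·√0.00055 = 79.14 m³/s.
Channel B: With bottom width b = 5.41 m and side slope z = 0.45: A = (b + zy)y = (5.41 + 0.45×6.19)×6.19 = 50.73 m²; P = b + 2y√(1+z²) = 5.41 + 2×6.19×1.097 = 18.99 m. Hydraulic radius R = A/P = 50.73/18.99 = 2.672 m. Q_B = (1/0.015)·50.73·2.672^(2/3)·√0.00055 = 152.7 m³/s.
Q_A = 79.14 m³/s vs Q_B = 152.7 m³/s, so channel B carries more.

channel B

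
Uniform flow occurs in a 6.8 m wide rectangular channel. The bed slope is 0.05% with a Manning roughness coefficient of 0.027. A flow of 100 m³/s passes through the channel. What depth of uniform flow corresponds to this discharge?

Manning's equation rearranged: A R^(2/3) = nQ / (1·√S) = 0.027 × 100 / (√0.0005) = 120.7.
At y = 8.46 m: A R^(2/3) = 103.8 — low.
At y = 9.61 m: A R^(2/3) = 120.7 — ≈ 120.7.

y_n = 9.61 m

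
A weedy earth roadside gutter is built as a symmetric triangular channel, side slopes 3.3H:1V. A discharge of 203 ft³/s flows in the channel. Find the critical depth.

At critical depth, Q² T / (g A³) = 1, i.e. A³/T = Q²/g = 203²/32.2 = 1280.
At y = 3.74 ft: A³/T = 3984 — over.
At y = 2.16 ft: A³/T = 256 — short.
At y = 2.98 ft: A³/T = 1280 — ≈ 1280.

y_c = 2.98 ft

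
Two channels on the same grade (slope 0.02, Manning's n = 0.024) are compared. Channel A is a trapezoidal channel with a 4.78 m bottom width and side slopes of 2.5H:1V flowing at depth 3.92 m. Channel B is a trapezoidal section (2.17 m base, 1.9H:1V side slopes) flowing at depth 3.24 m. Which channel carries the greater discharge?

Channel A: With bottom width b = 4.78 m and side slope z = 2.5: A = (b + zy)y = (4.78 + 2.5×3.92)×3.92 = 57.15 m²; P = b + 2y√(1+z²) = 4.78 + 2×3.92×2.693 = 25.89 m. Hydraulic radius R = A/P = 57.15/25.89 = 2.208 m. Q_A = (1/0.024)·57.15·2.208^(2/3)·√0.02 = 571 m³/s.
Channel B: With bottom width b = 2.17 m and side slope z = 1.9: A = (b + zy)y = (2.17 + 1.9×3.24)×3.24 = 26.98 m²; P = b + 2y√(1+z²) = 2.17 + 2×3.24×2.147 = 16.08 m. Hydraulic radius R = A/P = 26.98/16.08 = 1.677 m. Q_B = (1/0.024)·26.98·1.677^(2/3)·√0.02 = 224.4 m³/s.
Q_A = 571 m³/s vs Q_B = 224.4 m³/s, so channel A carries more.

channel A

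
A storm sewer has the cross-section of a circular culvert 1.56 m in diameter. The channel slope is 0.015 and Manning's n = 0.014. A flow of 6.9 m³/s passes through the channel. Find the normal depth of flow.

Manning's equation rearranged: A R^(2/3) = nQ / (1·√S) = 0.014 × 6.9 / (√0.015) = 0.7887.
Trying y = 0.865 m: A R^(2/3) = 0.6055 — too small.
Trying y = 1.18 m: A R^(2/3) = 0.9395 — too large.
Trying y = 1.03 m: A R^(2/3) = 0.789 — matches.

y_n = 1.03 m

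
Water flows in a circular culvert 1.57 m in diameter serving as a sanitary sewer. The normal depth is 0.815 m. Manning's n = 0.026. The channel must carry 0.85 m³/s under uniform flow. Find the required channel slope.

For a circular section of diameter D = 1.57 m at depth y = 0.815 m, the central angle is θ = 2 arccos(1 − 2y/D) = 3.218 rad. Then A = (D²/8)(θ − sin θ) = 1.015 m² and P = Dθ/2 = 2.526 m.
Hydraulic radius R = A/P = 1.015/2.526 = 0.4018 m.
From Manning's equation, S = [nQ / (1 A R^(2/3))]² = [0.026 × 0.85 / (1 × 1.015 × 0.4018^(2/3))]² = 0.0016.

S = 0.0016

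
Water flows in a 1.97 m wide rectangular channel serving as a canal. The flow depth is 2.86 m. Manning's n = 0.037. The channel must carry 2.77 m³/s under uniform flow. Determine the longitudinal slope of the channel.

Flow area A = b·y = 1.97 × 2.86 = 5.634 m². Wetted perimeter P = b + 2y = 1.97 + 2×2.86 = 7.69 m.
Hydraulic radius R = A/P = 5.634/7.69 = 0.7327 m.
From Manning's equation, S = [nQ / (1 A R^(2/3))]² = [0.037 × 2.77 / (1 × 5.634 × 0.7327^(2/3))]² = 0.000501.

S = 0.000501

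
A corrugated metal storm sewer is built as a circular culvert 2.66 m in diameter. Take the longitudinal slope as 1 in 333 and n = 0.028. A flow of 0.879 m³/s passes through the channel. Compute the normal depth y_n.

y_n = 0.585 m

Manning's equation rearranged: A R^(2/3) = nQ / (1·√S) = 0.028 × 0.879 / (√0.003003) = 0.4491.
Try y = 0.492 m: A R^(2/3) = 0.3163 — short.
Try y = 0.675 m: A R^(2/3) = 0.5974 — over.
Try y = 0.585 m: A R^(2/3) = 0.449 — matches.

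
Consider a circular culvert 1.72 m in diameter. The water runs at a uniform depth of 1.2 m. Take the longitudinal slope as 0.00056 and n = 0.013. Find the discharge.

Q = 2.01 m³/s

For a circular section of diameter D = 1.72 m at depth y = 1.2 m, the central angle is θ = 2 arccos(1 − 2y/D) = 3.954 rad. Then A = (D²/8)(θ − sin θ) = 1.731 m² and P = Dθ/2 = 3.401 m.
Hydraulic radius R = A/P = 1.731/3.401 = 0.509 m.
Manning's equation: Q = (1/n) A R^(2/3) S^(1/2) = (1/0.013) × 1.731 × 0.509^(2/3) × 0.00056^(1/2) = 2.01 m³/s.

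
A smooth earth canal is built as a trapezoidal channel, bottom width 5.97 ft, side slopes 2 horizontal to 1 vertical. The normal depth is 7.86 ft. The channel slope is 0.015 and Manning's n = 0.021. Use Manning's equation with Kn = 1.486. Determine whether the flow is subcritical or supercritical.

supercritical

With bottom width b = 5.97 ft and side slope z = 2: A = (b + zy)y = (5.97 + 2×7.86)×7.86 = 170.5 ft²; P = b + 2y√(1+z²) = 5.97 + 2×7.86×2.236 = 41.12 ft.
Hydraulic radius R = A/P = 170.5/41.12 = 4.146 ft.
V = (1.486/n) R^(2/3) √S = (1.486/0.021) × 4.146^(2/3) × √0.015 = 22.37 ft/s. Hydraulic depth D_h = A/T = 170.5/37.41 = 4.557 ft.
Froude number Fr = V/√(g·D_h) = 22.37/√(32.2×4.557) = 1.85, which is greater than 1, so the flow is supercritical.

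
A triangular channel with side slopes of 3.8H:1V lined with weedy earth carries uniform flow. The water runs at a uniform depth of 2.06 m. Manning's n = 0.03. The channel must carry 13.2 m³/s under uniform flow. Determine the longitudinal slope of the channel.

For a triangular section with side slope z = 3.8: A = zy² = 3.8×2.06² = 16.13 m²; P = 2y√(1+z²) = 2×2.06×3.929 = 16.19 m.
Hydraulic radius R = A/P = 16.13/16.19 = 0.9961 m.
From Manning's equation, S = [nQ / (1 A R^(2/3))]² = [0.03 × 13.2 / (1 × 16.13 × 0.9961^(2/3))]² = 0.000606.

S = 0.000606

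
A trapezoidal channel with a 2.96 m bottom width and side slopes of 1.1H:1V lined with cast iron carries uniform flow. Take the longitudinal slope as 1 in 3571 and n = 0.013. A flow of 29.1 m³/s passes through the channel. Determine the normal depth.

Manning's equation rearranged: A R^(2/3) = nQ / (1·√S) = 0.013 × 29.1 / (√0.00028) = 22.61.
At y = 3.19 m: A R^(2/3) = 28.91 — too large.
At y = 2.03 m: A R^(2/3) = 11.72 — too small.
At y = 2.83 m: A R^(2/3) = 22.63 — close enough.

y_n = 2.83 m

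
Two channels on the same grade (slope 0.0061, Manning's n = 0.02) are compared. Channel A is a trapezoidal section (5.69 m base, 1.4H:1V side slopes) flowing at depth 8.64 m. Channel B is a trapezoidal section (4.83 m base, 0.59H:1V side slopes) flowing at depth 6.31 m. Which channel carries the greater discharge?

Channel A: With bottom width b = 5.69 m and side slope z = 1.4: A = (b + zy)y = (5.69 + 1.4×8.64)×8.64 = 153.7 m²; P = b + 2y√(1+z²) = 5.69 + 2×8.64×1.72 = 35.42 m. Hydraulic radius R = A/P = 153.7/35.42 = 4.339 m. Q_A = (1/0.02)·153.7·4.339^(2/3)·√0.0061 = 1596 m³/s.
Channel B: With bottom width b = 4.83 m and side slope z = 0.59: A = (b + zy)y = (4.83 + 0.59×6.31)×6.31 = 53.97 m²; P = b + 2y√(1+z²) = 4.83 + 2×6.31×1.161 = 19.48 m. Hydraulic radius R = A/P = 53.97/19.48 = 2.77 m. Q_B = (1/0.02)·53.97·2.77^(2/3)·√0.0061 = 415.7 m³/s.
Q_A = 1596 m³/s vs Q_B = 415.7 m³/s, so channel A carries more.

channel A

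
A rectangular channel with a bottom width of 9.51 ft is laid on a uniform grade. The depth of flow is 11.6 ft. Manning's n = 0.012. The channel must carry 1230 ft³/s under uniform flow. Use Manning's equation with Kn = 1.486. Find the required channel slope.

Flow area A = b·y = 9.51 × 11.6 = 110.3 ft². Wetted perimeter P = b + 2y = 9.51 + 2×11.6 = 32.71 ft.
Hydraulic radius R = A/P = 110.3/32.71 = 3.373 ft.
From Manning's equation, S = [nQ / (1.486 A R^(2/3))]² = [0.012 × 1230 / (1.486 × 110.3 × 3.373^(2/3))]² = 0.0016.

S = 0.0016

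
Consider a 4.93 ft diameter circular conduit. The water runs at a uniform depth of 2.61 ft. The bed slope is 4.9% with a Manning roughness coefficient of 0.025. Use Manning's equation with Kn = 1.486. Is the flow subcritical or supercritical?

supercritical

For a circular section of diameter D = 4.93 ft at depth y = 2.61 ft, the central angle is θ = 2 arccos(1 − 2y/D) = 3.259 rad. Then A = (D²/8)(θ − sin θ) = 10.26 ft² and P = Dθ/2 = 8.034 ft.
Hydraulic radius R = A/P = 10.26/8.034 = 1.277 ft.
V = (1.486/n) R^(2/3) √S = (1.486/0.025) × 1.277^(2/3) × √0.049 = 15.49 ft/s. Hydraulic depth D_h = A/T = 10.26/4.921 = 2.085 ft.
Froude number Fr = V/√(g·D_h) = 15.49/√(32.2×2.085) = 1.89, which is greater than 1, so the flow is supercritical.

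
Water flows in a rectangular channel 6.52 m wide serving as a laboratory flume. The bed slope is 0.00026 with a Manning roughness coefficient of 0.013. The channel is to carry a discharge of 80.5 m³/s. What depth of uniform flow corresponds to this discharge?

Manning's equation rearranged: A R^(2/3) = nQ / (1·√S) = 0.013 × 80.5 / (√0.00026) = 64.9.
Try y = 4.62 m: A R^(2/3) = 46.39 — low.
Try y = 7.03 m: A R^(2/3) = 78.17 — high.
Try y = 6.04 m: A R^(2/3) = 64.93 — ≈ 64.9.

y_n = 6.04 m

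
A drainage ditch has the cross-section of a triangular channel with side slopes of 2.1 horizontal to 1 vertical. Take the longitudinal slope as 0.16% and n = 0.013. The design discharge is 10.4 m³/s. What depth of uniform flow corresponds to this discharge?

Manning's equation rearranged: A R^(2/3) = nQ / (1·√S) = 0.013 × 10.4 / (√0.0016) = 3.38.
Try y = 1.76 m: A R^(2/3) = 5.58 — too large.
Try y = 1.16 m: A R^(2/3) = 1.836 — too small.
Try y = 1.46 m: A R^(2/3) = 3.39 — ≈ 3.38.

y_n = 1.46 m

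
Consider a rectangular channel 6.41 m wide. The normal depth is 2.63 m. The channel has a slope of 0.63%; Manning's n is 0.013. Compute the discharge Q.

Flow area A = b·y = 6.41 × 2.63 = 16.86 m². Wetted perimeter P = b + 2y = 6.41 + 2×2.63 = 11.67 m.
Hydraulic radius R = A/P = 16.86/11.67 = 1.445 m.
Manning's equation: Q = (1/n) A R^(2/3) S^(1/2) = (1/0.013) × 16.86 × 1.445^(2/3) × 0.0063^(1/2) = 132 m³/s.

Q = 132 m³/s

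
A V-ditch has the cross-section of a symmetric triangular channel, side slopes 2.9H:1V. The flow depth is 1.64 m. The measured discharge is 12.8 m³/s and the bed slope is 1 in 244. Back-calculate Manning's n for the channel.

n = 0.0329

For a triangular section with side slope z = 2.9: A = zy² = 2.9×1.64² = 7.8 m²; P = 2y√(1+z²) = 2×1.64×3.068 = 10.06 m.
Hydraulic radius R = A/P = 7.8/10.06 = 0.7752 m.
Rearranging Manning's equation: n = (1/Q) A R^(2/3) S^(1/2) = (1/12.8) × 7.8 × 0.7752^(2/3) × √0.004098 = 0.0329.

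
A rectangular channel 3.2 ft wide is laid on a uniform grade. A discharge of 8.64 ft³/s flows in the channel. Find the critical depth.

y_c = 0.609 ft

For a rectangular channel, critical depth y_c = (q²/g)^(1/3) where q = Q/b = 8.64/3.2 = 2.7 ft²/s.
So y_c = (2.7²/32.2)^(1/3) = 0.609 ft.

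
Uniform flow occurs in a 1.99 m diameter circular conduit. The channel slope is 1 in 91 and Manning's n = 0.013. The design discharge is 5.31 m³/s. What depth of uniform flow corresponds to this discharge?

y_n = 0.796 m

Manning's equation rearranged: A R^(2/3) = nQ / (1·√S) = 0.013 × 5.31 / (√0.01099) = 0.6585.
Try y = 0.898 m: A R^(2/3) = 0.8174 — too large.
Try y = 0.63 m: A R^(2/3) = 0.4242 — too small.
Try y = 0.796 m: A R^(2/3) = 0.6581 — close enough.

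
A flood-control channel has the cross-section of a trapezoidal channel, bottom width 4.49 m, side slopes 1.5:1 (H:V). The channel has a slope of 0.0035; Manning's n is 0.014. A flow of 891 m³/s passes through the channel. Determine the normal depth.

y_n = 6.57 m

Manning's equation rearranged: A R^(2/3) = nQ / (1·√S) = 0.014 × 891 / (√0.0035) = 210.8.
At y = 7.19 m: A R^(2/3) = 258.5 — too large.
At y = 5.31 m: A R^(2/3) = 131.3 — too small.
At y = 6.57 m: A R^(2/3) = 210.8 — close enough.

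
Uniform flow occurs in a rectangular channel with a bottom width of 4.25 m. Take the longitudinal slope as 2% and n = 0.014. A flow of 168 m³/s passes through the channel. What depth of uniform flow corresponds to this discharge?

Manning's equation rearranged: A R^(2/3) = nQ / (1·√S) = 0.014 × 168 / (√0.02) = 16.63.
At y = 2.57 m: A R^(2/3) = 12.08 — low.
At y = 3.98 m: A R^(2/3) = 21.02 — high.
At y = 3.3 m: A R^(2/3) = 16.64 — ≈ 16.63.

y_n = 3.3 m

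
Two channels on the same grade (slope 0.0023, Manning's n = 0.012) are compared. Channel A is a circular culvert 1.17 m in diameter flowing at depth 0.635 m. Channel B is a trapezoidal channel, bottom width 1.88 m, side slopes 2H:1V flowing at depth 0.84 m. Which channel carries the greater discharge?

Channel A: For a circular section of diameter D = 1.17 m at depth y = 0.635 m, the central angle is θ = 2 arccos(1 − 2y/D) = 3.313 rad. Then A = (D²/8)(θ − sin θ) = 0.596 m² and P = Dθ/2 = 1.938 m. Hydraulic radius R = A/P = 0.596/1.938 = 0.3075 m. Q_A = (1/0.012)·0.596·0.3075^(2/3)·√0.0023 = 1.085 m³/s.
Channel B: With bottom width b = 1.88 m and side slope z = 2: A = (b + zy)y = (1.88 + 2×0.84)×0.84 = 2.99 m²; P = b + 2y√(1+z²) = 1.88 + 2×0.84×2.236 = 5.637 m. Hydraulic radius R = A/P = 2.99/5.637 = 0.5305 m. Q_B = (1/0.012)·2.99·0.5305^(2/3)·√0.0023 = 7.832 m³/s.
Q_A = 1.085 m³/s vs Q_B = 7.832 m³/s, so channel B carries more.

channel B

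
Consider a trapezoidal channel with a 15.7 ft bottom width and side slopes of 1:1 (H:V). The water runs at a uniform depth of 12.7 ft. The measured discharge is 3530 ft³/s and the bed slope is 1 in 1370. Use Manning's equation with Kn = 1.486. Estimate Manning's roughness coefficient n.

With bottom width b = 15.7 ft and side slope z = 1: A = (b + zy)y = (15.7 + 1×12.7)×12.7 = 360.7 ft²; P = b + 2y√(1+z²) = 15.7 + 2×12.7×1.414 = 51.62 ft.
Hydraulic radius R = A/P = 360.7/51.62 = 6.987 ft.
Rearranging Manning's equation: n = (1.486/Q) A R^(2/3) S^(1/2) = (1.486/3530) × 360.7 × 6.987^(2/3) × √0.0007299 = 0.015.

n = 0.015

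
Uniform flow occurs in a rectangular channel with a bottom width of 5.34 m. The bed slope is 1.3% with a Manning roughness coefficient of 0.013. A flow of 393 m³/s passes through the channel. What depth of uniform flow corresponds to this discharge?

y_n = 5.64 m

Manning's equation rearranged: A R^(2/3) = nQ / (1·√S) = 0.013 × 393 / (√0.013) = 44.81.
Trying y = 6.58 m: A R^(2/3) = 53.89 — over.
Trying y = 4.74 m: A R^(2/3) = 36.17 — short.
Trying y = 5.64 m: A R^(2/3) = 44.77 — close enough.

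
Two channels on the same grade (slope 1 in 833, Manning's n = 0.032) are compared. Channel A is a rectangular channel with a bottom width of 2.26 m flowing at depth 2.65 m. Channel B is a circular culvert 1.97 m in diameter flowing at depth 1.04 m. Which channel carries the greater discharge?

Channel A: Flow area A = b·y = 2.26 × 2.65 = 5.989 m². Wetted perimeter P = b + 2y = 2.26 + 2×2.65 = 7.56 m. Hydraulic radius R = A/P = 5.989/7.56 = 0.7922 m. Q_A = (1/0.032)·5.989·0.7922^(2/3)·√0.0012 = 5.552 m³/s.
Channel B: For a circular section of diameter D = 1.97 m at depth y = 1.04 m, the central angle is θ = 2 arccos(1 − 2y/D) = 3.253 rad. Then A = (D²/8)(θ − sin θ) = 1.632 m² and P = Dθ/2 = 3.205 m. Hydraulic radius R = A/P = 1.632/3.205 = 0.5094 m. Q_B = (1/0.032)·1.632·0.5094^(2/3)·√0.0012 = 1.127 m³/s.
Q_A = 5.552 m³/s vs Q_B = 1.127 m³/s, so channel A carries more.

channel A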